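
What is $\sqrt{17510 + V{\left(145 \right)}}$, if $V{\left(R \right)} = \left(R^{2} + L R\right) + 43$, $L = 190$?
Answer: $4 \sqrt{4133} \approx 257.15$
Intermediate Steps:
$V{\left(R \right)} = 43 + R^{2} + 190 R$ ($V{\left(R \right)} = \left(R^{2} + 190 R\right) + 43 = 43 + R^{2} + 190 R$)
$\sqrt{17510 + V{\left(145 \right)}} = \sqrt{17510 + \left(43 + 145^{2} + 190 \cdot 145\right)} = \sqrt{17510 + \left(43 + 21025 + 27550\right)} = \sqrt{17510 + 48618} = \sqrt{66128} = 4 \sqrt{4133}$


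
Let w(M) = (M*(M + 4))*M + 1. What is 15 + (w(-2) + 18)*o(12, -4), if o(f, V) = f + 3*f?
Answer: 1311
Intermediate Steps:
w(M) = 1 + M²*(4 + M) (w(M) = (M*(4 + M))*M + 1 = M²*(4 + M) + 1 = 1 + M²*(4 + M))
o(f, V) = 4*f
15 + (w(-2) + 18)*o(12, -4) = 15 + ((1 + (-2)³ + 4*(-2)²) + 18)*(4*12) = 15 + ((1 - 8 + 4*4) + 18)*48 = 15 + ((1 - 8 + 16) + 18)*48 = 15 + (9 + 18)*48 = 15 + 27*48 = 15 + 1296 = 1311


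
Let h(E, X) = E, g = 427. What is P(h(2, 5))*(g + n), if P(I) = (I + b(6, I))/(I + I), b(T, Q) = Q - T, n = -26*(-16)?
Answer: -843/2 ≈ -421.50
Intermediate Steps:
n = 416
P(I) = (-6 + 2*I)/(2*I) (P(I) = (I + (I - 1*6))/(I + I) = (I + (I - 6))/((2*I)) = (I + (-6 + I))*(1/(2*I)) = (-6 + 2*I)*(1/(2*I)) = (-6 + 2*I)/(2*I))
P(h(2, 5))*(g + n) = ((-3 + 2)/2)*(427 + 416) = ((1/2)*(-1))*843 = -1/2*843 = -843/2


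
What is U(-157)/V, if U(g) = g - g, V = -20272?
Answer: 0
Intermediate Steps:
U(g) = 0
U(-157)/V = 0/(-20272) = 0*(-1/20272) = 0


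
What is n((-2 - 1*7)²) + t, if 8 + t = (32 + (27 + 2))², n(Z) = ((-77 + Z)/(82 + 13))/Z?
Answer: 28571539/7695 ≈ 3713.0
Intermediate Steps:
n(Z) = (-77/95 + Z/95)/Z (n(Z) = ((-77 + Z)/95)/Z = ((-77 + Z)*(1/95))/Z = (-77/95 + Z/95)/Z)
t = 3713 (t = -8 + (32 + (27 + 2))² = -8 + (32 + 29)² = -8 + 61² = -8 + 3721 = 3713)
n((-2 - 1*7)²) + t = (-77 + (-2 - 1*7)²)/(95*((-2 - 1*7)²)) + 3713 = (-77 + (-2 - 7)²)/(95*((-2 - 7)²)) + 3713 = (-77 + (-9)²)/(95*((-9)²)) + 3713 = (1/95)*(-77 + 81)/81 + 3713 = (1/95)*(1/81)*4 + 3713 = 4/7695 + 3713 = 28571539/7695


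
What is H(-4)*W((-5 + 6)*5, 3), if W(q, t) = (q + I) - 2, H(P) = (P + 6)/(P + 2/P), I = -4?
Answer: 4/9 ≈ 0.44444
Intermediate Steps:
H(P) = (6 + P)/(P + 2/P)
W(q, t) = -6 + q (W(q, t) = (q - 4) - 2 = (-4 + q) - 2 = -6 + q)
H(-4)*W((-5 + 6)*5, 3) = (-4*(6 - 4)/(2 + (-4)²))*(-6 + (-5 + 6)*5) = (-4*2/(2 + 16))*(-6 + 1*5) = (-4*2/18)*(-6 + 5) = -4*1/18*2*(-1) = -4/9*(-1) = 4/9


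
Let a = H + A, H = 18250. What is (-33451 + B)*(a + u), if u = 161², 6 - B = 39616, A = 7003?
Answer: -3738823614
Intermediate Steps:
B = -39610 (B = 6 - 1*39616 = 6 - 39616 = -39610)
u = 25921
a = 25253 (a = 18250 + 7003 = 25253)
(-33451 + B)*(a + u) = (-33451 - 39610)*(25253 + 25921) = -73061*51174 = -3738823614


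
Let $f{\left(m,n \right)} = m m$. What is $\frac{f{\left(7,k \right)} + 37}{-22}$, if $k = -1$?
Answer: $- \frac{43}{11} \approx -3.9091$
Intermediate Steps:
$f{\left(m,n \right)} = m^{2}$
$\frac{f{\left(7,k \right)} + 37}{-22} = \frac{7^{2} + 37}{-22} = \left(49 + 37\right) \left(- \frac{1}{22}\right) = 86 \left(- \frac{1}{22}\right) = - \frac{43}{11}$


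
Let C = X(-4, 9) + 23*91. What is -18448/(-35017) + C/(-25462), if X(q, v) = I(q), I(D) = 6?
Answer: 396222293/891602854 ≈ 0.44439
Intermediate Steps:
X(q, v) = 6
C = 2099 (C = 6 + 23*91 = 6 + 2093 = 2099)
-18448/(-35017) + C/(-25462) = -18448/(-35017) + 2099/(-25462) = -18448*(-1/35017) + 2099*(-1/25462) = 18448/35017 - 2099/25462 = 396222293/891602854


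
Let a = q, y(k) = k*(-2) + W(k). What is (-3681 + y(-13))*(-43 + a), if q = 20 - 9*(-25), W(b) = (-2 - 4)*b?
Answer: -722554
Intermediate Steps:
W(b) = -6*b
y(k) = -8*k (y(k) = k*(-2) - 6*k = -2*k - 6*k = -8*k)
q = 245 (q = 20 + 225 = 245)
a = 245
(-3681 + y(-13))*(-43 + a) = (-3681 - 8*(-13))*(-43 + 245) = (-3681 + 104)*202 = -3577*202 = -722554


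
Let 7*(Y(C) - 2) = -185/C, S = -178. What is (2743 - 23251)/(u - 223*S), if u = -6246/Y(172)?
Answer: -844246/1494807 ≈ -0.56479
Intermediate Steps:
Y(C) = 2 - 185/(7*C) (Y(C) = 2 + (-185/C)/7 = 2 - 185/(7*C))
u = -835576/247 (u = -6246/(2 - 185/7/172) = -6246/(2 - 185/7*1/172) = -6246/(2 - 185/1204) = -6246/2223/1204 = -6246*1204/2223 = -835576/247 ≈ -3382.9)
(2743 - 23251)/(u - 223*S) = (2743 - 23251)/(-835576/247 - 223*(-178)) = -20508/(-835576/247 + 39694) = -20508/8968842/247 = -20508*247/8968842 = -844246/1494807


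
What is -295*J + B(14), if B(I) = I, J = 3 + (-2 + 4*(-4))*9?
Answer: 46919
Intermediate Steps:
J = -159 (J = 3 + (-2 - 16)*9 = 3 - 18*9 = 3 - 162 = -159)
-295*J + B(14) = -295*(-159) + 14 = 46905 + 14 = 46919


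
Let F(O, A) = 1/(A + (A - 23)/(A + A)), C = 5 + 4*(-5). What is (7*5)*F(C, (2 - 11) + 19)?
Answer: 700/187 ≈ 3.7433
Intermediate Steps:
C = -15 (C = 5 - 20 = -15)
F(O, A) = 1/(A + (-23 + A)/(2*A)) (F(O, A) = 1/(A + (-23 + A)/((2*A))) = 1/(A + (-23 + A)*(1/(2*A))) = 1/(A + (-23 + A)/(2*A)))
(7*5)*F(C, (2 - 11) + 19) = (7*5)*(2*((2 - 11) + 19)/(-23 + ((2 - 11) + 19) + 2*((2 - 11) + 19)²)) = 35*(2*(-9 + 19)/(-23 + (-9 + 19) + 2*(-9 + 19)²)) = 35*(2*10/(-23 + 10 + 2*10²)) = 35*(2*10/(-23 + 10 + 2*100)) = 35*(2*10/(-23 + 10 + 200)) = 35*(2*10/187) = 35*(2*10*(1/187)) = 35*(20/187) = 700/187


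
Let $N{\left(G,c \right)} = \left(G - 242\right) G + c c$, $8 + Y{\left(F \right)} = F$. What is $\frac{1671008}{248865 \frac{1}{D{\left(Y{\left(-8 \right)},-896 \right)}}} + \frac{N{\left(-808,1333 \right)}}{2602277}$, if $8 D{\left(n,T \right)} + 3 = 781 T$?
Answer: $- \frac{380366468854298923}{647615665605} \approx -5.8733 \cdot 10^{5}$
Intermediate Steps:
$Y{\left(F \right)} = -8 + F$
$D{\left(n,T \right)} = - \frac{3}{8} + \frac{781 T}{8}$
$N{\left(G,c \right)} = c^{2} + G \left(-242 + G\right)$ ($N{\left(G,c \right)} = \left(-242 + G\right) G + c^{2} = G \left(-242 + G\right) + c^{2} = c^{2} + G \left(-242 + G\right)$)
$\frac{1671008}{248865 \frac{1}{D{\left(Y{\left(-8 \right)},-896 \right)}}} + \frac{N{\left(-808,1333 \right)}}{2602277} = \frac{1671008}{248865 \frac{1}{- \frac{3}{8} + \frac{781}{8} \left(-896\right)}} + \frac{\left(-808\right)^{2} + 1333^{2} - -195536}{2602277} = \frac{1671008}{248865 \frac{1}{- \frac{3}{8} - 87472}} + \left(652864 + 1776889 + 195536\right) \frac{1}{2602277} = \frac{1671008}{248865 \frac{1}{- \frac{699779}{8}}} + 2625289 \cdot \frac{1}{2602277} = \frac{1671008}{248865 \left(- \frac{8}{699779}\right)} + \frac{2625289}{2602277} = \frac{1671008}{- \frac{1990920}{699779}} + \frac{2625289}{2602277} = 1671008 \left(- \frac{699779}{1990920}\right) + \frac{2625289}{2602277} = - \frac{146167038404}{248865} + \frac{2625289}{2602277} = - \frac{380366468854298923}{647615665605}$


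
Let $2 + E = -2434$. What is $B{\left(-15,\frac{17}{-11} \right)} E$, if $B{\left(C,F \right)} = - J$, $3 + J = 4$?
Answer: $2436$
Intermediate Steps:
$J = 1$ ($J = -3 + 4 = 1$)
$E = -2436$ ($E = -2 - 2434 = -2436$)
$B{\left(C,F \right)} = -1$ ($B{\left(C,F \right)} = \left(-1\right) 1 = -1$)
$B{\left(-15,\frac{17}{-11} \right)} E = \left(-1\right) \left(-2436\right) = 2436$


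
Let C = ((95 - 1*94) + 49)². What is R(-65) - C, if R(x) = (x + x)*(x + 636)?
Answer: -76730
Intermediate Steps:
R(x) = 2*x*(636 + x) (R(x) = (2*x)*(636 + x) = 2*x*(636 + x))
C = 2500 (C = ((95 - 94) + 49)² = (1 + 49)² = 50² = 2500)
R(-65) - C = 2*(-65)*(636 - 65) - 1*2500 = 2*(-65)*571 - 2500 = -74230 - 2500 = -76730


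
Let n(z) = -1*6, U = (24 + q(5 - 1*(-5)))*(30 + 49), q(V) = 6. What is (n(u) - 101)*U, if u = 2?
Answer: -253590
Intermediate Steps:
U = 2370 (U = (24 + 6)*(30 + 49) = 30*79 = 2370)
n(z) = -6
(n(u) - 101)*U = (-6 - 101)*2370 = -107*2370 = -253590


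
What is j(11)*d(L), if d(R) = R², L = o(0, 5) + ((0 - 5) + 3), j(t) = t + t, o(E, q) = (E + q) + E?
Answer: 198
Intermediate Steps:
o(E, q) = q + 2*E
j(t) = 2*t
L = 3 (L = (5 + 2*0) + ((0 - 5) + 3) = (5 + 0) + (-5 + 3) = 5 - 2 = 3)
j(11)*d(L) = (2*11)*3² = 22*9 = 198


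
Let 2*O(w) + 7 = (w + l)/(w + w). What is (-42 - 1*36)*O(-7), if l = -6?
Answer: 3315/14 ≈ 236.79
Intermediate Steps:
O(w) = -7/2 + (-6 + w)/(4*w) (O(w) = -7/2 + ((w - 6)/(w + w))/2 = -7/2 + ((-6 + w)/((2*w)))/2 = -7/2 + ((-6 + w)*(1/(2*w)))/2 = -7/2 + ((-6 + w)/(2*w))/2 = -7/2 + (-6 + w)/(4*w))
(-42 - 1*36)*O(-7) = (-42 - 1*36)*((1/4)*(-6 - 13*(-7))/(-7)) = (-42 - 36)*((1/4)*(-1/7)*(-6 + 91)) = -39*(-1)*85/(2*7) = -78*(-85/28) = 3315/14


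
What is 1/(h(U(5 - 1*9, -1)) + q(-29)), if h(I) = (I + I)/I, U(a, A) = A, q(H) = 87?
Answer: 1/89 ≈ 0.011236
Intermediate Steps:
h(I) = 2 (h(I) = (2*I)/I = 2)
1/(h(U(5 - 1*9, -1)) + q(-29)) = 1/(2 + 87) = 1/89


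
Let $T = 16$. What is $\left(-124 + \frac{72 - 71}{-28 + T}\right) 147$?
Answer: $- \frac{72961}{4} \approx -18240.0$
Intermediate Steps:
$\left(-124 + \frac{72 - 71}{-28 + T}\right) 147 = \left(-124 + \frac{72 - 71}{-28 + 16}\right) 147 = \left(-124 + 1 \frac{1}{-12}\right) 147 = \left(-124 + 1 \left(- \frac{1}{12}\right)\right) 147 = \left(-124 - \frac{1}{12}\right) 147 = \left(- \frac{1489}{12}\right) 147 = - \frac{72961}{4}$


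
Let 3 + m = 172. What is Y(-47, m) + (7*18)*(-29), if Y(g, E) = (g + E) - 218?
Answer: -3750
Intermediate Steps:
m = 169 (m = -3 + 172 = 169)
Y(g, E) = -218 + E + g (Y(g, E) = (E + g) - 218 = -218 + E + g)
Y(-47, m) + (7*18)*(-29) = (-218 + 169 - 47) + (7*18)*(-29) = -96 + 126*(-29) = -96 - 3654 = -3750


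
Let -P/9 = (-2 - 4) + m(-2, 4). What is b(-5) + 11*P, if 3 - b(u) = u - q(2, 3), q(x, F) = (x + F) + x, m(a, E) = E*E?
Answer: -975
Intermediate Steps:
m(a, E) = E²
q(x, F) = F + 2*x (q(x, F) = (F + x) + x = F + 2*x)
P = -90 (P = -9*((-2 - 4) + 4²) = -9*(-6 + 16) = -9*10 = -90)
b(u) = 10 - u (b(u) = 3 - (u - (3 + 2*2)) = 3 - (u - (3 + 4)) = 3 - (u - 1*7) = 3 - (u - 7) = 3 - (-7 + u) = 3 + (7 - u) = 10 - u)
b(-5) + 11*P = (10 - 1*(-5)) + 11*(-90) = (10 + 5) - 990 = 15 - 990 = -975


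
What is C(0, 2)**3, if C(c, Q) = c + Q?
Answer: 8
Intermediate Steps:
C(c, Q) = Q + c
C(0, 2)**3 = (2 + 0)**3 = 2**3 = 8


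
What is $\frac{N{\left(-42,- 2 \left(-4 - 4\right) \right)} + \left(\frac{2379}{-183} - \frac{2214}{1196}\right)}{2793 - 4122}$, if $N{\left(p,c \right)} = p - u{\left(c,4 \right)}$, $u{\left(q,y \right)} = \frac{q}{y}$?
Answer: $\frac{36389}{794742} \approx 0.045787$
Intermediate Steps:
$N{\left(p,c \right)} = p - \frac{c}{4}$
$\frac{N{\left(-42,- 2 \left(-4 - 4\right) \right)} + \left(\frac{2379}{-183} - \frac{2214}{1196}\right)}{2793 - 4122} = \frac{\left(-42 - \frac{\left(-2\right) \left(-4 - 4\right)}{4}\right) + \left(\frac{2379}{-183} - \frac{2214}{1196}\right)}{2793 - 4122} = \frac{\left(-42 - \frac{\left(-2\right) \left(-8\right)}{4}\right) + \left(2379 \left(- \frac{1}{183}\right) - \frac{1107}{598}\right)}{-1329} = \left(\left(-42 - 4\right) - \frac{8881}{598}\right) \left(- \frac{1}{1329}\right) = \left(-46 - \frac{8881}{598}\right) \left(- \frac{1}{1329}\right) = \left(- \frac{36389}{598}\right) \left(- \frac{1}{1329}\right) = \frac{36389}{794742}$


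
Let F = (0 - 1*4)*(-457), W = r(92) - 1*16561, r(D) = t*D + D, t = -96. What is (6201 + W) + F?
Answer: -17272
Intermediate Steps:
r(D) = -95*D (r(D) = -96*D + D = -95*D)
W = -25301 (W = -95*92 - 1*16561 = -8740 - 16561 = -25301)
F = 1828 (F = (0 - 4)*(-457) = -4*(-457) = 1828)
(6201 + W) + F = (6201 - 25301) + 1828 = -19100 + 1828 = -17272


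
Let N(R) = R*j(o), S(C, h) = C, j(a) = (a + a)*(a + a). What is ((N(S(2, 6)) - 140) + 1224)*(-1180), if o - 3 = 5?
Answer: -1883280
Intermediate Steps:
o = 8 (o = 3 + 5 = 8)
j(a) = 4*a**2 (j(a) = (2*a)*(2*a) = 4*a**2)
N(R) = 256*R (N(R) = R*(4*8**2) = R*(4*64) = R*256 = 256*R)
((N(S(2, 6)) - 140) + 1224)*(-1180) = ((256*2 - 140) + 1224)*(-1180) = ((512 - 140) + 1224)*(-1180) = (372 + 1224)*(-1180) = 1596*(-1180) = -1883280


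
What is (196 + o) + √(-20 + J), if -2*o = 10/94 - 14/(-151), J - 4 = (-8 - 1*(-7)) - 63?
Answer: 2780611/14194 + 4*I*√5 ≈ 195.9 + 8.9443*I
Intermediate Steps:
J = -60 (J = 4 + ((-8 - 1*(-7)) - 63) = 4 + ((-8 + 7) - 63) = 4 + (-1 - 63) = 4 - 64 = -60)
o = -1413/14194 (o = -(10/94 - 14/(-151))/2 = -(10*(1/94) - 14*(-1/151))/2 = -(5/47 + 14/151)/2 = -½*1413/7097 = -1413/14194 ≈ -0.099549)
(196 + o) + √(-20 + J) = (196 - 1413/14194) + √(-20 - 60) = 2780611/14194 + √(-80) = 2780611/14194 + 4*I*√5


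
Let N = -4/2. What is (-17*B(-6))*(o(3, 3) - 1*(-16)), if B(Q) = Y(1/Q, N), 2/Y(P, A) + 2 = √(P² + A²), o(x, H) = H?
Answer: -46512 - 3876*√145 ≈ -93185.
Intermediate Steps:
N = -2 (N = -4*½ = -2)
Y(P, A) = 2/(-2 + √(A² + P²)) (Y(P, A) = 2/(-2 + √(P² + A²)) = 2/(-2 + √(A² + P²)))
B(Q) = 2/(-2 + √(4 + Q⁻²)) (B(Q) = 2/(-2 + √((-2)² + (1/Q)²)) = 2/(-2 + √(4 + Q⁻²)))
(-17*B(-6))*(o(3, 3) - 1*(-16)) = (-34/(-2 + √(4 + (-6)⁻²)))*(3 - 1*(-16)) = (-34/(-2 + √(4 + 1/36)))*(3 + 16) = -34/(-2 + √(145/36))*19 = -34/(-2 + √145/6)*19 = -646/(-2 + √145/6)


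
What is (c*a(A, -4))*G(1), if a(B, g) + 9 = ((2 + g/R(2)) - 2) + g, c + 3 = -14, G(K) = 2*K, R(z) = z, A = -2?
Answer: 510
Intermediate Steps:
c = -17 (c = -3 - 14 = -17)
a(B, g) = -9 + 3*g/2 (a(B, g) = -9 + (((2 + g/2) - 2) + g) = -9 + (g/2 + g) = -9 + 3*g/2)
(c*a(A, -4))*G(1) = (-17*(-9 + (3/2)*(-4)))*(2*1) = -17*(-9 - 6)*2 = -17*(-15)*2 = 255*2 = 510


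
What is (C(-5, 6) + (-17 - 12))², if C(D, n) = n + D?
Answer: 784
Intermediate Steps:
C(D, n) = D + n
(C(-5, 6) + (-17 - 12))² = ((-5 + 6) + (-17 - 12))² = (1 - 29)² = (-28)² = 784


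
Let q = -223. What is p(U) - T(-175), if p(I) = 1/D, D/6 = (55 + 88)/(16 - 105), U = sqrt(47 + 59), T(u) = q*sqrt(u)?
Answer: -89/858 + 1115*I*sqrt(7) ≈ -0.10373 + 2950.0*I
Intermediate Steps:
T(u) = -223*sqrt(u)
U = sqrt(106) ≈ 10.296
D = -858/89 (D = 6*((55 + 88)/(16 - 105)) = 6*(143/(-89)) = 6*(143*(-1/89)) = 6*(-143/89) = -858/89 ≈ -9.6404)
p(I) = -89/858 (p(I) = 1/(-858/89) = -89/858)
p(U) - T(-175) = -89/858 - (-223)*sqrt(-175) = -89/858 - (-223)*5*I*sqrt(7) = -89/858 - (-1115)*I*sqrt(7) = -89/858 + 1115*I*sqrt(7)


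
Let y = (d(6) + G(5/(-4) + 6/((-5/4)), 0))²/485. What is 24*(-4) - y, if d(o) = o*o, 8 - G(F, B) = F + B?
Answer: -19626001/194000 ≈ -101.16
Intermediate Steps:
G(F, B) = 8 - B - F (G(F, B) = 8 - (F + B) = 8 - (B + F) = 8 + (-B - F) = 8 - B - F)
d(o) = o²
y = 1002001/194000 (y = (6² + (8 - 1*0 - (5/(-4) + 6/((-5/4)))))²/485 = (36 + (8 + 0 - (5*(-¼) + 6/((-5*¼)))))²*(1/485) = (36 + (8 + 0 - (-5/4 + 6/(-5/4))))²*(1/485) = (36 + (8 + 0 - (-5/4 + 6*(-⅘))))²*(1/485) = (36 + (8 + 0 - (-5/4 - 24/5)))²*(1/485) = (36 + (8 + 0 - 1*(-121/20)))²*(1/485) = (36 + (8 + 0 + 121/20))²*(1/485) = (36 + 281/20)²*(1/485) = (1001/20)²*(1/485) = (1002001/400)*(1/485) = 1002001/194000 ≈ 5.1650)
24*(-4) - y = 24*(-4) - 1*1002001/194000 = -96 - 1002001/194000 = -19626001/194000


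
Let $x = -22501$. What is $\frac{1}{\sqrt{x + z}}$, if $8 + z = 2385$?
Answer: $- \frac{i \sqrt{559}}{3354} \approx - 0.0070492 i$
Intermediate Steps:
$z = 2377$ ($z = -8 + 2385 = 2377$)
$\frac{1}{\sqrt{x + z}} = \frac{1}{\sqrt{-22501 + 2377}} = \frac{1}{\sqrt{-20124}} = \frac{1}{6 i \sqrt{559}} = - \frac{i \sqrt{559}}{3354}$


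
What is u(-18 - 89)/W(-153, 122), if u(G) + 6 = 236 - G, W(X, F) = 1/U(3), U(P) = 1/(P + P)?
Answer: 337/6 ≈ 56.167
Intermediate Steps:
U(P) = 1/(2*P)
W(X, F) = 6 (W(X, F) = 1/((1/2)/3) = 1/((1/2)*(1/3)) = 1/(1/6) = 6)
u(G) = 230 - G (u(G) = -6 + (236 - G) = 230 - G)
u(-18 - 89)/W(-153, 122) = (230 - (-18 - 89))/6 = (230 - 1*(-107))*(1/6) = (230 + 107)*(1/6) = 337*(1/6) = 337/6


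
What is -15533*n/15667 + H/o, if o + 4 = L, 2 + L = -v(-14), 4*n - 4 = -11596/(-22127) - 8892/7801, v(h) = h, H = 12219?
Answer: 162689569167117/106574328824 ≈ 1526.5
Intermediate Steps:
n = 5035845/5952163 (n = 1 + (-11596/(-22127) - 8892/7801)/4 = 1 + (-11596*(-1/22127) - 8892*1/7801)/4 = 1 + (11596/22127 - 8892/7801)/4 = 1 + (¼)*(-3665272/5952163) = 1 - 916318/5952163 = 5035845/5952163 ≈ 0.84605)
L = 12 (L = -2 - 1*(-14) = -2 + 14 = 12)
o = 8 (o = -4 + 12 = 8)
-15533*n/15667 + H/o = -15533/(15667/(5035845/5952163)) + 12219/8 = -15533/(15667*(5952163/5035845)) + 12219*(⅛) = -15533/93252537721/5035845 + 12219/8 = -15533*5035845/93252537721 + 12219/8 = -11174540055/13321791103 + 12219/8 = 162689569167117/106574328824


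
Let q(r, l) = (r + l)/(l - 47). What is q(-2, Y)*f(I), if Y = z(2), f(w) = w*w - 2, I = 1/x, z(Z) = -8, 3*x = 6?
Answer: -7/22 ≈ -0.31818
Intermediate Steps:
x = 2 (x = (1/3)*6 = 2)
I = 1/2 ≈ 0.50000
f(w) = -2 + w**2 (f(w) = w**2 - 2 = -2 + w**2)
Y = -8
q(r, l) = (l + r)/(-47 + l)
q(-2, Y)*f(I) = ((-8 - 2)/(-47 - 8))*(-2 + (1/2)**2) = (-10/(-55))*(-2 + 1/4) = -1/55*(-10)*(-7/4) = (2/11)*(-7/4) = -7/22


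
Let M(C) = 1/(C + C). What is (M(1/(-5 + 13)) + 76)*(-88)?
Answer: -7040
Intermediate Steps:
M(C) = 1/(2*C)
(M(1/(-5 + 13)) + 76)*(-88) = (1/(2*(1/(-5 + 13))) + 76)*(-88) = (1/(2*(1/8)) + 76)*(-88) = ((1/2)*8 + 76)*(-88) = (4 + 76)*(-88) = 80*(-88) = -7040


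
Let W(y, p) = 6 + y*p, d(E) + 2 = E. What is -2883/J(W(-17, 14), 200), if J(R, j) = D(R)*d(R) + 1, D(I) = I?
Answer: -2883/54289 ≈ -0.053105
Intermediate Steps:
d(E) = -2 + E
W(y, p) = 6 + p*y
J(R, j) = 1 + R*(-2 + R) (J(R, j) = R*(-2 + R) + 1 = 1 + R*(-2 + R))
-2883/J(W(-17, 14), 200) = -2883/(1 + (6 + 14*(-17))*(-2 + (6 + 14*(-17)))) = -2883/(1 + (6 - 238)*(-2 + (6 - 238))) = -2883/(1 - 232*(-2 - 232)) = -2883/(1 - 232*(-234)) = -2883/(1 + 54288) = -2883/54289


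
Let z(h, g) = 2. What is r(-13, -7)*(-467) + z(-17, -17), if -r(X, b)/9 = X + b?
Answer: -84058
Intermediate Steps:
r(X, b) = -9*X - 9*b (r(X, b) = -9*(X + b) = -9*X - 9*b)
r(-13, -7)*(-467) + z(-17, -17) = (-9*(-13) - 9*(-7))*(-467) + 2 = (117 + 63)*(-467) + 2 = 180*(-467) + 2 = -84060 + 2 = -84058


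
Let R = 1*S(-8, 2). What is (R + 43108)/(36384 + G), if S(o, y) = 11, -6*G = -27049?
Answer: 258714/245353 ≈ 1.0545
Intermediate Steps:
G = 27049/6 (G = -⅙*(-27049) = 27049/6 ≈ 4508.2)
R = 11 (R = 1*11 = 11)
(R + 43108)/(36384 + G) = (11 + 43108)/(36384 + 27049/6) = 43119/(245353/6) = 43119*(6/245353) = 258714/245353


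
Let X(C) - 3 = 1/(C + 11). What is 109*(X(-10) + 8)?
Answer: 1308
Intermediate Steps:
X(C) = 3 + 1/(11 + C) (X(C) = 3 + 1/(C + 11) = 3 + 1/(11 + C))
109*(X(-10) + 8) = 109*((34 + 3*(-10))/(11 - 10) + 8) = 109*((34 - 30)/1 + 8) = 109*(1*4 + 8) = 109*(4 + 8) = 109*12 = 1308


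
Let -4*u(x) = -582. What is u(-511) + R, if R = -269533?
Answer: -538775/2 ≈ -2.6939e+5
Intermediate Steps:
u(x) = 291/2 (u(x) = -¼*(-582) = 291/2)
u(-511) + R = 291/2 - 269533 = -538775/2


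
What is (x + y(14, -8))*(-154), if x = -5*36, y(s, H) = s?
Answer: 25564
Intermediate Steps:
x = -180
(x + y(14, -8))*(-154) = (-180 + 14)*(-154) = -166*(-154) = 25564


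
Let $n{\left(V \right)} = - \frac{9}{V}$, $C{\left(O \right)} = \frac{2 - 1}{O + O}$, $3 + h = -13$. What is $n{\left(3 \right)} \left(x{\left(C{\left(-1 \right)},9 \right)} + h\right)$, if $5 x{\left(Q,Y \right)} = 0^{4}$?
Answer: $48$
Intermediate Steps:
$h = -16$ ($h = -3 - 13 = -16$)
$C{\left(O \right)} = \frac{1}{2 O}$ ($C{\left(O \right)} = 1 \frac{1}{2 O} = \frac{1}{2 O}$)
$x{\left(Q,Y \right)} = 0$ ($x{\left(Q,Y \right)} = \frac{0^{4}}{5} = \frac{1}{5} \cdot 0 = 0$)
$n{\left(3 \right)} \left(x{\left(C{\left(-1 \right)},9 \right)} + h\right) = - \frac{9}{3} \left(0 - 16\right) = \left(-9\right) \frac{1}{3} \left(-16\right) = \left(-3\right) \left(-16\right) = 48$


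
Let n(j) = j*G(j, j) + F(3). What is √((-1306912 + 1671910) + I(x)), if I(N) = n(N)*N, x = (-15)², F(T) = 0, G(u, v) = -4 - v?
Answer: I*√11228127 ≈ 3350.8*I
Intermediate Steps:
n(j) = j*(-4 - j) (n(j) = j*(-4 - j) + 0 = j*(-4 - j))
x = 225
I(N) = -N²*(4 + N) (I(N) = (-N*(4 + N))*N = -N²*(4 + N))
√((-1306912 + 1671910) + I(x)) = √((-1306912 + 1671910) + 225²*(-4 - 1*225)) = √(364998 + 50625*(-4 - 225)) = √(364998 + 50625*(-229)) = √(364998 - 11593125) = √(-11228127) = I*√11228127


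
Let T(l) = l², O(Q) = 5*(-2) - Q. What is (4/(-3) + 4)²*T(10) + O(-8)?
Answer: 6382/9 ≈ 709.11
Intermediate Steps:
O(Q) = -10 - Q
(4/(-3) + 4)²*T(10) + O(-8) = (4/(-3) + 4)²*10² + (-10 - 1*(-8)) = (4*(-⅓) + 4)²*100 + (-10 + 8) = (-4/3 + 4)²*100 - 2 = (8/3)²*100 - 2 = (64/9)*100 - 2 = 6400/9 - 2 = 6382/9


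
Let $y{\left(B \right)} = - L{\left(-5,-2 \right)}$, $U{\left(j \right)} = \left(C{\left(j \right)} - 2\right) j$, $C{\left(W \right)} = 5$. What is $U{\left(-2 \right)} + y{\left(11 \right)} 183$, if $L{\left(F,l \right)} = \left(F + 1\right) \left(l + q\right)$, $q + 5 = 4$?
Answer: $-2202$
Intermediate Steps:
$q = -1$ ($q = -5 + 4 = -1$)
$L{\left(F,l \right)} = \left(1 + F\right) \left(-1 + l\right)$ ($L{\left(F,l \right)} = \left(F + 1\right) \left(l - 1\right) = \left(1 + F\right) \left(-1 + l\right)$)
$U{\left(j \right)} = 3 j$ ($U{\left(j \right)} = \left(5 - 2\right) j = 3 j$)
$y{\left(B \right)} = -12$ ($y{\left(B \right)} = - (-1 - 2 - -5 - -10) = - (-1 - 2 + 5 + 10) = \left(-1\right) 12 = -12$)
$U{\left(-2 \right)} + y{\left(11 \right)} 183 = 3 \left(-2\right) - 2196 = -6 - 2196 = -2202$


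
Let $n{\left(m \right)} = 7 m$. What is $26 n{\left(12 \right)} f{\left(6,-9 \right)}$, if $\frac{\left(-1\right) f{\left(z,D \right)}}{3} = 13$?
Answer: $-85176$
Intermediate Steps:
$f{\left(z,D \right)} = -39$ ($f{\left(z,D \right)} = \left(-3\right) 13 = -39$)
$26 n{\left(12 \right)} f{\left(6,-9 \right)} = 26 \cdot 7 \cdot 12 \left(-39\right) = 26 \cdot 84 \left(-39\right) = 2184 \left(-39\right) = -85176$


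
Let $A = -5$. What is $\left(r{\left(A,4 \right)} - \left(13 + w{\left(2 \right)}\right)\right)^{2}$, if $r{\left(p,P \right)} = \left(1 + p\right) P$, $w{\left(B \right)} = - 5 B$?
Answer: $361$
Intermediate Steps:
$r{\left(p,P \right)} = P \left(1 + p\right)$
$\left(r{\left(A,4 \right)} - \left(13 + w{\left(2 \right)}\right)\right)^{2} = \left(4 \left(1 - 5\right) - \left(13 - 10\right)\right)^{2} = \left(4 \left(-4\right) - 3\right)^{2} = \left(-16 + \left(-13 + 10\right)\right)^{2} = \left(-16 - 3\right)^{2} = \left(-19\right)^{2} = 361$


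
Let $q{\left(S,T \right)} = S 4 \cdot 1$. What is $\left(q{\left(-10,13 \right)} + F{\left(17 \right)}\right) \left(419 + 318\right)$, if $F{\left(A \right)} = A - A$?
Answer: $-29480$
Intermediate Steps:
$F{\left(A \right)} = 0$
$q{\left(S,T \right)} = 4 S$ ($q{\left(S,T \right)} = 4 S 1 = 4 S$)
$\left(q{\left(-10,13 \right)} + F{\left(17 \right)}\right) \left(419 + 318\right) = \left(4 \left(-10\right) + 0\right) \left(419 + 318\right) = \left(-40 + 0\right) 737 = \left(-40\right) 737 = -29480$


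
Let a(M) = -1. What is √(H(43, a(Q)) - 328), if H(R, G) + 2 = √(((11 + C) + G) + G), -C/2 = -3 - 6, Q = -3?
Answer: √(-330 + 3*√3) ≈ 18.022*I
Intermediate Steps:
C = 18 (C = -2*(-3 - 6) = -2*(-9) = 18)
H(R, G) = -2 + √(29 + 2*G) (H(R, G) = -2 + √(((11 + 18) + G) + G) = -2 + √((29 + G) + G) = -2 + √(29 + 2*G))
√(H(43, a(Q)) - 328) = √((-2 + √(29 + 2*(-1))) - 328) = √((-2 + √(29 - 2)) - 328) = √((-2 + √27) - 328) = √((-2 + 3*√3) - 328) = √(-330 + 3*√3)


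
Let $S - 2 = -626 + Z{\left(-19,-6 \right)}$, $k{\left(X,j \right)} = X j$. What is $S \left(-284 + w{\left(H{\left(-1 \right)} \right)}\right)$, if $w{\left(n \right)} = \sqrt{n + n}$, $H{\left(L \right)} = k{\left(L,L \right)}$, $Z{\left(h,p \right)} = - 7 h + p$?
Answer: $141148 - 497 \sqrt{2} \approx 1.4045 \cdot 10^{5}$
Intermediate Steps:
$Z{\left(h,p \right)} = p - 7 h$
$H{\left(L \right)} = L^{2}$ ($H{\left(L \right)} = L L = L^{2}$)
$S = -497$ ($S = 2 - 499 = -497$)
$w{\left(n \right)} = \sqrt{2} \sqrt{n}$ ($w{\left(n \right)} = \sqrt{2 n} = \sqrt{2} \sqrt{n}$)
$S \left(-284 + w{\left(H{\left(-1 \right)} \right)}\right) = - 497 \left(-284 + \sqrt{2} \sqrt{\left(-1\right)^{2}}\right) = - 497 \left(-284 + \sqrt{2} \sqrt{1}\right) = - 497 \left(-284 + \sqrt{2} \cdot 1\right) = - 497 \left(-284 + \sqrt{2}\right) = 141148 - 497 \sqrt{2}$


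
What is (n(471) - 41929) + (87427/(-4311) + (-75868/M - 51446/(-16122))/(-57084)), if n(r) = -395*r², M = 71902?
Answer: -77188760164084826243333/880455270756844 ≈ -8.7669e+7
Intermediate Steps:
(n(471) - 41929) + (87427/(-4311) + (-75868/M - 51446/(-16122))/(-57084)) = (-395*471² - 41929) + (87427/(-4311) + (-75868/71902 - 51446/(-16122))/(-57084)) = (-395*221841 - 41929) + (87427*(-1/4311) + (-75868*1/71902 - 51446*(-1/16122))*(-1/57084)) = (-87627195 - 41929) + (-87427/4311 + (-37934/35951 + 25723/8061)*(-1/57084)) = -87669124 + (-87427/4311 + (618981599/289801011)*(-1/57084)) = -87669124 + (-87427/4311 - 618981599/16543000911924) = -87669124 - 17855649495758677/880455270756844 = -77188760164084826243333/880455270756844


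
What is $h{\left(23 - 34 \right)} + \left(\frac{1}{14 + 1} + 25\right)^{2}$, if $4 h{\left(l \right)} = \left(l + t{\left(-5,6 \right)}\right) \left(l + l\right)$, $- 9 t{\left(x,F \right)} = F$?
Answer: $\frac{311627}{450} \approx 692.5$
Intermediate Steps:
$t{\left(x,F \right)} = - \frac{F}{9}$
$h{\left(l \right)} = \frac{l \left(- \frac{2}{3} + l\right)}{2}$ ($h{\left(l \right)} = \frac{\left(l - \frac{2}{3}\right) \left(l + l\right)}{4} = \frac{\left(l - \frac{2}{3}\right) 2 l}{4} = \frac{\left(- \frac{2}{3} + l\right) 2 l}{4} = \frac{2 l \left(- \frac{2}{3} + l\right)}{4} = \frac{l \left(- \frac{2}{3} + l\right)}{2}$)
$h{\left(23 - 34 \right)} + \left(\frac{1}{14 + 1} + 25\right)^{2} = \frac{\left(23 - 34\right) \left(-2 + 3 \left(23 - 34\right)\right)}{6} + \left(\frac{1}{14 + 1} + 25\right)^{2} = \frac{1}{6} \left(-11\right) \left(-2 + 3 \left(-11\right)\right) + \left(\frac{1}{15} + 25\right)^{2} = \frac{1}{6} \left(-11\right) \left(-2 - 33\right) + \left(\frac{1}{15} + 25\right)^{2} = \frac{1}{6} \left(-11\right) \left(-35\right) + \left(\frac{376}{15}\right)^{2} = \frac{385}{6} + \frac{141376}{225} = \frac{311627}{450}$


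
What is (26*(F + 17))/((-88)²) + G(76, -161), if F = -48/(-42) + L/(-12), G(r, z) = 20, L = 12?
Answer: 67955/3388 ≈ 20.058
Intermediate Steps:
F = ⅐ (F = -48/(-42) + 12/(-12) = -48*(-1/42) + 12*(-1/12) = 8/7 - 1 = ⅐ ≈ 0.14286)
(26*(F + 17))/((-88)²) + G(76, -161) = (26*(⅐ + 17))/((-88)²) + 20 = (26*(120/7))/7744 + 20 = (3120/7)*(1/7744) + 20 = 195/3388 + 20 = 67955/3388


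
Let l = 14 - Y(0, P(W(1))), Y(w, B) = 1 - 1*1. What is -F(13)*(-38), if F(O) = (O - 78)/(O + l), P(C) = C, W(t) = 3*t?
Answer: -2470/27 ≈ -91.481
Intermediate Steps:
Y(w, B) = 0 (Y(w, B) = 1 - 1 = 0)
l = 14 (l = 14 - 1*0 = 14 + 0 = 14)
F(O) = (-78 + O)/(14 + O) (F(O) = (O - 78)/(O + 14) = (-78 + O)/(14 + O))
-F(13)*(-38) = -(-78 + 13)/(14 + 13)*(-38) = --65/27*(-38) = -(1/27)*(-65)*(-38) = -(-65)*(-38)/27 = -1*2470/27 = -2470/27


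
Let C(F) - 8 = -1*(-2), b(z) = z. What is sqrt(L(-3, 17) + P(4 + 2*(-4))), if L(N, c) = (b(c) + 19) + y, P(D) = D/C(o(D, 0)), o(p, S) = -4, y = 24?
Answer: sqrt(1490)/5 ≈ 7.7201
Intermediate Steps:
C(F) = 10 (C(F) = 8 - 1*(-2) = 8 + 2 = 10)
P(D) = D/10
L(N, c) = 43 + c (L(N, c) = (c + 19) + 24 = (19 + c) + 24 = 43 + c)
sqrt(L(-3, 17) + P(4 + 2*(-4))) = sqrt((43 + 17) + (4 + 2*(-4))/10) = sqrt(60 + (4 - 8)/10) = sqrt(60 + (1/10)*(-4)) = sqrt(60 - 2/5) = sqrt(298/5) = sqrt(1490)/5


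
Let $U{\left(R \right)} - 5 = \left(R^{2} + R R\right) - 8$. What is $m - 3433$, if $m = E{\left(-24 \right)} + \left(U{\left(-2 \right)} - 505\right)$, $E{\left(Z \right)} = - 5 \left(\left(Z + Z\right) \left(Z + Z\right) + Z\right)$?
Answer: $-15333$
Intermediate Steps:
$E{\left(Z \right)} = - 20 Z^{2} - 5 Z$ ($E{\left(Z \right)} = - 5 \left(2 Z 2 Z + Z\right) = - 5 \left(4 Z^{2} + Z\right) = - 5 \left(Z + 4 Z^{2}\right) = - 20 Z^{2} - 5 Z$)
$U{\left(R \right)} = -3 + 2 R^{2}$ ($U{\left(R \right)} = 5 - \left(8 - R^{2} - R R\right) = 5 + \left(\left(R^{2} + R^{2}\right) - 8\right) = 5 + \left(2 R^{2} - 8\right) = 5 + \left(-8 + 2 R^{2}\right) = -3 + 2 R^{2}$)
$m = -11900$ ($m = \left(-5\right) \left(-24\right) \left(1 + 4 \left(-24\right)\right) - \left(508 - 8\right) = \left(-5\right) \left(-24\right) \left(1 - 96\right) + \left(\left(-3 + 2 \cdot 4\right) - 505\right) = \left(-5\right) \left(-24\right) \left(-95\right) + \left(\left(-3 + 8\right) - 505\right) = -11400 + \left(5 - 505\right) = -11400 - 500 = -11900$)
$m - 3433 = -11900 - 3433 = -15333$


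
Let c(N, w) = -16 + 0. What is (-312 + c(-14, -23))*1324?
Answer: -434272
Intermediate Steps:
c(N, w) = -16
(-312 + c(-14, -23))*1324 = (-312 - 16)*1324 = -328*1324 = -434272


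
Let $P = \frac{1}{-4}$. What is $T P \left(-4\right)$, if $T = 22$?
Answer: $22$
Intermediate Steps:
$P = - \frac{1}{4} \approx -0.25$
$T P \left(-4\right) = 22 \left(- \frac{1}{4}\right) \left(-4\right) = \left(- \frac{11}{2}\right) \left(-4\right) = 22$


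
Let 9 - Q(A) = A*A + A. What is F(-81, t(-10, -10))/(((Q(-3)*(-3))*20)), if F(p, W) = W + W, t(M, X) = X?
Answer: ⅑ ≈ 0.11111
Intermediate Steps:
F(p, W) = 2*W
Q(A) = 9 - A - A² (Q(A) = 9 - (A*A + A) = 9 - (A² + A) = 9 - (A + A²) = 9 + (-A - A²) = 9 - A - A²)
F(-81, t(-10, -10))/(((Q(-3)*(-3))*20)) = (2*(-10))/((((9 - 1*(-3) - 1*(-3)²)*(-3))*20)) = -20*(-1/(60*(9 + 3 - 1*9))) = -20*(-1/(60*(9 + 3 - 9))) = -20/((3*(-3))*20) = -20/((-9*20)) = -20/(-180) = -20*(-1/180) = ⅑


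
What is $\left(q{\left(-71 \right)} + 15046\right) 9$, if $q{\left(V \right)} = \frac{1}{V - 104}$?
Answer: $\frac{23697441}{175} \approx 1.3541 \cdot 10^{5}$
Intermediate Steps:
$q{\left(V \right)} = \frac{1}{-104 + V}$
$\left(q{\left(-71 \right)} + 15046\right) 9 = \left(\frac{1}{-104 - 71} + 15046\right) 9 = \left(\frac{1}{-175} + 15046\right) 9 = \left(- \frac{1}{175} + 15046\right) 9 = \frac{2633049}{175} \cdot 9 = \frac{23697441}{175}$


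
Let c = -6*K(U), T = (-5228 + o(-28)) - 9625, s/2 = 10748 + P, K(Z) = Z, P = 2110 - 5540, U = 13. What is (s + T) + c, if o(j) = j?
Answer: -323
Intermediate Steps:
P = -3430
s = 14636 (s = 2*(10748 - 3430) = 2*7318 = 14636)
T = -14881 (T = (-5228 - 28) - 9625 = -5256 - 9625 = -14881)
c = -78 (c = -6*13 = -78)
(s + T) + c = (14636 - 14881) - 78 = -245 - 78 = -323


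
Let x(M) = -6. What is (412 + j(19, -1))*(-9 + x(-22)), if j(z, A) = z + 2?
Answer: -6495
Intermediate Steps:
j(z, A) = 2 + z
(412 + j(19, -1))*(-9 + x(-22)) = (412 + (2 + 19))*(-9 - 6) = (412 + 21)*(-15) = 433*(-15) = -6495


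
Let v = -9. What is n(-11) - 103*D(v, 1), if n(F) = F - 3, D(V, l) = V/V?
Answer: -117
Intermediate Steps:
D(V, l) = 1
n(F) = -3 + F
n(-11) - 103*D(v, 1) = (-3 - 11) - 103*1 = -14 - 103 = -117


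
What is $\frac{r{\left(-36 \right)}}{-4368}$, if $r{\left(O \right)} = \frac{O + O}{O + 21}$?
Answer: $- \frac{1}{910} \approx -0.0010989$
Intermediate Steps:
$r{\left(O \right)} = \frac{2 O}{21 + O}$
$\frac{r{\left(-36 \right)}}{-4368} = \frac{2 \left(-36\right) \frac{1}{21 - 36}}{-4368} = 2 \left(-36\right) \frac{1}{-15} \left(- \frac{1}{4368}\right) = 2 \left(-36\right) \left(- \frac{1}{15}\right) \left(- \frac{1}{4368}\right) = \frac{24}{5} \left(- \frac{1}{4368}\right) = - \frac{1}{910}$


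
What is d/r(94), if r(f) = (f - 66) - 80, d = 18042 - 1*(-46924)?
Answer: -32483/26 ≈ -1249.3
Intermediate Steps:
d = 64966 (d = 18042 + 46924 = 64966)
r(f) = -146 + f (r(f) = (-66 + f) - 80 = -146 + f)
d/r(94) = 64966/(-146 + 94) = 64966/(-52) = 64966*(-1/52) = -32483/26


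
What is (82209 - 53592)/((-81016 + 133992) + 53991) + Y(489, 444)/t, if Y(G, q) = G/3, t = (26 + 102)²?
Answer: 486296549/1752547328 ≈ 0.27748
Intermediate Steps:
t = 16384 (t = 128² = 16384)
Y(G, q) = G/3 (Y(G, q) = G*(⅓) = G/3)
(82209 - 53592)/((-81016 + 133992) + 53991) + Y(489, 444)/t = (82209 - 53592)/((-81016 + 133992) + 53991) + ((⅓)*489)/16384 = 28617/(52976 + 53991) + 163*(1/16384) = 28617/106967 + 163/16384 = 486296549/1752547328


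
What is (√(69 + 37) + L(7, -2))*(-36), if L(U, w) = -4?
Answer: 144 - 36*√106 ≈ -226.64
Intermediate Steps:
(√(69 + 37) + L(7, -2))*(-36) = (√(69 + 37) - 4)*(-36) = (√106 - 4)*(-36) = (-4 + √106)*(-36) = 144 - 36*√106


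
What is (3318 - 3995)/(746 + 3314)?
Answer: -677/4060 ≈ -0.16675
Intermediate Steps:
(3318 - 3995)/(746 + 3314) = -677/4060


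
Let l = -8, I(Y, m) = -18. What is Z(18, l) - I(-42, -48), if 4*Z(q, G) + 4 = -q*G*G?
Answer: -271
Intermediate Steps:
Z(q, G) = -1 - q*G**2/4 (Z(q, G) = -1 + (-q*G*G)/4 = -1 + (-G*q*G)/4 = -1 + (-q*G**2)/4 = -1 - q*G**2/4)
Z(18, l) - I(-42, -48) = (-1 - 1/4*18*(-8)**2) - 1*(-18) = (-1 - 1/4*18*64) + 18 = (-1 - 288) + 18 = -289 + 18 = -271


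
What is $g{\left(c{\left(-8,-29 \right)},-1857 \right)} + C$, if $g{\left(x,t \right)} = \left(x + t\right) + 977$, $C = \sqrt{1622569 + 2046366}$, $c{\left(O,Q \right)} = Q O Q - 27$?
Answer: $-7635 + \sqrt{3668935} \approx -5719.6$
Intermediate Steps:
$c{\left(O,Q \right)} = -27 + O Q^{2}$ ($c{\left(O,Q \right)} = O Q Q - 27 = O Q^{2} - 27 = -27 + O Q^{2}$)
$C = \sqrt{3668935} \approx 1915.4$
$g{\left(x,t \right)} = 977 + t + x$ ($g{\left(x,t \right)} = \left(t + x\right) + 977 = 977 + t + x$)
$g{\left(c{\left(-8,-29 \right)},-1857 \right)} + C = \left(977 - 1857 - \left(27 + 8 \left(-29\right)^{2}\right)\right) + \sqrt{3668935} = \left(977 - 1857 - 6755\right) + \sqrt{3668935} = -7635 + \sqrt{3668935}$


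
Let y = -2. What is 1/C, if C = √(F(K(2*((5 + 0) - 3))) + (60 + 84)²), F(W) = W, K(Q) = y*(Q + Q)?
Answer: √1295/5180 ≈ 0.0069471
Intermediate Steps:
K(Q) = -4*Q (K(Q) = -2*(Q + Q) = -4*Q)
C = 4*√1295 (C = √(-8*((5 + 0) - 3) + (60 + 84)²) = √(-8*(5 - 3) + 144²) = √(-8*2 + 20736) = √(-4*4 + 20736) = √(-16 + 20736) = √20720 = 4*√1295 ≈ 143.94)
1/C = 1/(4*√1295) = √1295/5180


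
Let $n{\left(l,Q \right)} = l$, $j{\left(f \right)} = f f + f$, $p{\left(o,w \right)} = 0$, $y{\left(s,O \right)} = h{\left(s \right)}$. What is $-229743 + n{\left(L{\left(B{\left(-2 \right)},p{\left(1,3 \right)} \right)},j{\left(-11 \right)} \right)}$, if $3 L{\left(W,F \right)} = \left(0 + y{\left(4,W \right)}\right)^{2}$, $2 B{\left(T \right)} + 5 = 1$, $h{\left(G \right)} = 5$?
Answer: $- \frac{689204}{3} \approx -2.2973 \cdot 10^{5}$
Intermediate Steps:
$B{\left(T \right)} = -2$ ($B{\left(T \right)} = - \frac{5}{2} + \frac{1}{2} \cdot 1 = - \frac{5}{2} + \frac{1}{2} = -2$)
$y{\left(s,O \right)} = 5$
$L{\left(W,F \right)} = \frac{25}{3}$ ($L{\left(W,F \right)} = \frac{\left(0 + 5\right)^{2}}{3} = \frac{5^{2}}{3} = \frac{1}{3} \cdot 25 = \frac{25}{3}$)
$j{\left(f \right)} = f + f^{2}$ ($j{\left(f \right)} = f^{2} + f = f + f^{2}$)
$-229743 + n{\left(L{\left(B{\left(-2 \right)},p{\left(1,3 \right)} \right)},j{\left(-11 \right)} \right)} = -229743 + \frac{25}{3} = - \frac{689204}{3}$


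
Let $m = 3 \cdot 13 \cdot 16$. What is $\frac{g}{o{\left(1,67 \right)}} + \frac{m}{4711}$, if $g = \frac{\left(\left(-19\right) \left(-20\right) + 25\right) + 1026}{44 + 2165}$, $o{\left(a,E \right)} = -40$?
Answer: $\frac{48395199}{416263960} \approx 0.11626$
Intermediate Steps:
$m = 624$ ($m = 39 \cdot 16 = 624$)
$g = \frac{1431}{2209}$ ($g = \frac{\left(380 + 25\right) + 1026}{2209} = \left(405 + 1026\right) \frac{1}{2209} = 1431 \cdot \frac{1}{2209} = \frac{1431}{2209} \approx 0.6478$)
$\frac{g}{o{\left(1,67 \right)}} + \frac{m}{4711} = \frac{1431}{2209 \left(-40\right)} + \frac{624}{4711} = \frac{1431}{2209} \left(- \frac{1}{40}\right) + 624 \cdot \frac{1}{4711} = - \frac{1431}{88360} + \frac{624}{4711} = \frac{48395199}{416263960}$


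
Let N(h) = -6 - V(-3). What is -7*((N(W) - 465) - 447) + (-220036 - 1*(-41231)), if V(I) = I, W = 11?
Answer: -172400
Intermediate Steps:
N(h) = -3 (N(h) = -6 - 1*(-3) = -6 + 3 = -3)
-7*((N(W) - 465) - 447) + (-220036 - 1*(-41231)) = -7*((-3 - 465) - 447) + (-220036 - 1*(-41231)) = -7*(-468 - 447) + (-220036 + 41231) = -7*(-915) - 178805 = 6405 - 178805 = -172400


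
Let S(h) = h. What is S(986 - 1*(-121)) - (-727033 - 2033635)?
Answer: 2761775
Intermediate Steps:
S(986 - 1*(-121)) - (-727033 - 2033635) = (986 - 1*(-121)) - (-727033 - 2033635) = (986 + 121) - 1*(-2760668) = 1107 + 2760668 = 2761775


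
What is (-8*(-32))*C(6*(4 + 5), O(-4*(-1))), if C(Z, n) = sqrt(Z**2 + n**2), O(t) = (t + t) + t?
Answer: 1536*sqrt(85) ≈ 14161.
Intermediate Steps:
O(t) = 3*t (O(t) = 2*t + t = 3*t)
(-8*(-32))*C(6*(4 + 5), O(-4*(-1))) = (-8*(-32))*sqrt((6*(4 + 5))**2 + (3*(-4*(-1)))**2) = 256*sqrt((6*9)**2 + (3*4)**2) = 256*sqrt(54**2 + 12**2) = 256*sqrt(2916 + 144) = 256*sqrt(3060) = 256*(6*sqrt(85)) = 1536*sqrt(85)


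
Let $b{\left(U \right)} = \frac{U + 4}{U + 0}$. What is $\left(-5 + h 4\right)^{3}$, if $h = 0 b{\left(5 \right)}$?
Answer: $-125$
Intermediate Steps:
$b{\left(U \right)} = \frac{4 + U}{U}$
$h = 0$ ($h = 0 \frac{4 + 5}{5} = 0 \cdot \frac{1}{5} \cdot 9 = 0 \cdot \frac{9}{5} = 0$)
$\left(-5 + h 4\right)^{3} = \left(-5 + 0 \cdot 4\right)^{3} = \left(-5 + 0\right)^{3} = \left(-5\right)^{3} = -125$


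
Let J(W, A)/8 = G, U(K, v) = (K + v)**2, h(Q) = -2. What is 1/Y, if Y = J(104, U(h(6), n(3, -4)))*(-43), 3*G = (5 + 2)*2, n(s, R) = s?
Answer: -3/4816 ≈ -0.00062292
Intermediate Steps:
G = 14/3 (G = ((5 + 2)*2)/3 = (7*2)/3 = (1/3)*14 = 14/3 ≈ 4.6667)
J(W, A) = 112/3 (J(W, A) = 8*(14/3) = 112/3)
Y = -4816/3 (Y = (112/3)*(-43) = -4816/3 ≈ -1605.3)
1/Y = 1/(-4816/3) = -3/4816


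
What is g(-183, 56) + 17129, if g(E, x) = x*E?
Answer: 6881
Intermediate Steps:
g(E, x) = E*x
g(-183, 56) + 17129 = -183*56 + 17129 = -10248 + 17129 = 6881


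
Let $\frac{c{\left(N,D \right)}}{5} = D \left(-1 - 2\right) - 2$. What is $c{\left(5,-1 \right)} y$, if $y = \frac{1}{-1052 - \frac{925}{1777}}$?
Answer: $- \frac{8885}{1870329} \approx -0.0047505$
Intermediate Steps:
$y = - \frac{1777}{1870329}$ ($y = \frac{1}{-1052 - \frac{925}{1777}} = \frac{1}{- \frac{1870329}{1777}} = - \frac{1777}{1870329} \approx -0.0009501$)
$c{\left(N,D \right)} = -10 - 15 D$ ($c{\left(N,D \right)} = 5 \left(D \left(-1 - 2\right) - 2\right) = 5 \left(D \left(-3\right) - 2\right) = 5 \left(- 3 D - 2\right) = 5 \left(-2 - 3 D\right) = -10 - 15 D$)
$c{\left(5,-1 \right)} y = \left(-10 - -15\right) \left(- \frac{1777}{1870329}\right) = \left(-10 + 15\right) \left(- \frac{1777}{1870329}\right) = 5 \left(- \frac{1777}{1870329}\right) = - \frac{8885}{1870329}$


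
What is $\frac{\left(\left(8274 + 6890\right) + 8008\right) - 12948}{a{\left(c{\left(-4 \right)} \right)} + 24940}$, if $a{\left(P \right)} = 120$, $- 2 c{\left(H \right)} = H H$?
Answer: $\frac{2556}{6265} \approx 0.40798$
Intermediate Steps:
$c{\left(H \right)} = - \frac{H^{2}}{2}$ ($c{\left(H \right)} = - \frac{H H}{2} = - \frac{H^{2}}{2}$)
$\frac{\left(\left(8274 + 6890\right) + 8008\right) - 12948}{a{\left(c{\left(-4 \right)} \right)} + 24940} = \frac{\left(\left(8274 + 6890\right) + 8008\right) - 12948}{120 + 24940} = \frac{\left(15164 + 8008\right) - 12948}{25060} = \left(23172 - 12948\right) \frac{1}{25060} = 10224 \cdot \frac{1}{25060} = \frac{2556}{6265}$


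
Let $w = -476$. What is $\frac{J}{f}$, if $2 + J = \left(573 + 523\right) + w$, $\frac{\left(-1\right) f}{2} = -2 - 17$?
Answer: $\frac{309}{19} \approx 16.263$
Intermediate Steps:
$f = 38$ ($f = - 2 \left(-2 - 17\right) = \left(-2\right) \left(-19\right) = 38$)
$J = 618$ ($J = -2 + \left(\left(573 + 523\right) - 476\right) = -2 + \left(1096 - 476\right) = -2 + 620 = 618$)
$\frac{J}{f} = \frac{1}{38} \cdot 618 = \frac{309}{19}$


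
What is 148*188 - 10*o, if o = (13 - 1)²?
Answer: 26384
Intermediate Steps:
o = 144 (o = 12² = 144)
148*188 - 10*o = 148*188 - 10*144 = 27824 - 1440 = 26384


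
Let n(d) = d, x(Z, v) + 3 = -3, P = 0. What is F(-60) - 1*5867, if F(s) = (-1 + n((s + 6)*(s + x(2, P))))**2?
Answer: 12689102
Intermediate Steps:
x(Z, v) = -6 (x(Z, v) = -3 - 3 = -6)
F(s) = (-1 + (-6 + s)*(6 + s))**2 (F(s) = (-1 + (s + 6)*(s - 6))**2 = (-1 + (6 + s)*(-6 + s))**2 = (-1 + (-6 + s)*(6 + s))**2)
F(-60) - 1*5867 = (-37 + (-60)**2)**2 - 1*5867 = (-37 + 3600)**2 - 5867 = 3563**2 - 5867 = 12694969 - 5867 = 12689102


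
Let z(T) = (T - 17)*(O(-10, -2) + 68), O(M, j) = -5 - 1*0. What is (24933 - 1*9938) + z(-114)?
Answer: 6742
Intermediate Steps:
O(M, j) = -5 (O(M, j) = -5 + 0 = -5)
z(T) = -1071 + 63*T (z(T) = (T - 17)*(-5 + 68) = (-17 + T)*63 = -1071 + 63*T)
(24933 - 1*9938) + z(-114) = (24933 - 1*9938) + (-1071 + 63*(-114)) = (24933 - 9938) + (-1071 - 7182) = 14995 - 8253 = 6742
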